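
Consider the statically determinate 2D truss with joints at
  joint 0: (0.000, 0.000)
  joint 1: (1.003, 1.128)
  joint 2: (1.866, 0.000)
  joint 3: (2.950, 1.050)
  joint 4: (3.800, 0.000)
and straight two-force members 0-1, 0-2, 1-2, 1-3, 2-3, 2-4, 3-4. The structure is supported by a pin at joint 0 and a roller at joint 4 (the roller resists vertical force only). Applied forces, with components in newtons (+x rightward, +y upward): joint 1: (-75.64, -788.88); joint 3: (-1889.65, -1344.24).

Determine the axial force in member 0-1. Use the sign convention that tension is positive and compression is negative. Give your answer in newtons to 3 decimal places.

N=5 nodes, M=7 members, R=3 reactions → 2N=10, M+R=10
member 0 (0-1): L=1.5094, (cx,cy)=(0.6645,0.7473)
member 1 (0-2): L=1.8660, (cx,cy)=(1.0000,0.0000)
member 2 (1-2): L=1.4203, (cx,cy)=(0.6076,-0.7942)
member 3 (1-3): L=1.9486, (cx,cy)=(0.9992,-0.0400)
member 4 (2-3): L=1.5092, (cx,cy)=(0.7183,0.6958)
member 5 (2-4): L=1.9340, (cx,cy)=(1.0000,0.0000)
member 6 (3-4): L=1.3509, (cx,cy)=(0.6292,-0.7772)
solve A·x = −loads:
  F[0-1] = -1908.1177 N (compression)
  F[0-2] = -697.3702 N (compression)
  F[1-2] = +889.5214 N (tension)
  F[1-3] = -1734.1723 N (compression)
  F[2-3] = -1015.4097 N (compression)
  F[2-4] = +572.4825 N (tension)
  F[3-4] = -909.8603 N (compression)
  Rx@0 = +1965.2900 N
  Ry@0 = +1425.9357 N
  Ry@4 = +707.1843 N

-1908.118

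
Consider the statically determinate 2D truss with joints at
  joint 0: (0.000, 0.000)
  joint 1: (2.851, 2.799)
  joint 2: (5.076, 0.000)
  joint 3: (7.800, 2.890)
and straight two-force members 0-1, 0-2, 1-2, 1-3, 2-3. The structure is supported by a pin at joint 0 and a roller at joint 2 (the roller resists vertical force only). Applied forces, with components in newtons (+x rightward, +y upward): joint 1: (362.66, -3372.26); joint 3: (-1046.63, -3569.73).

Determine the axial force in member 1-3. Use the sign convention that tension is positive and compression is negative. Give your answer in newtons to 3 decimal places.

2359.339

N=4 nodes, M=5 members, R=3 reactions → 2N=8, M+R=8
member 0 (0-1): L=3.9953, (cx,cy)=(0.7136,0.7006)
member 1 (0-2): L=5.0760, (cx,cy)=(1.0000,0.0000)
member 2 (1-2): L=3.5756, (cx,cy)=(0.6223,-0.7828)
member 3 (1-3): L=4.9498, (cx,cy)=(0.9998,0.0184)
member 4 (2-3): L=3.9714, (cx,cy)=(0.6859,0.7277)
solve A·x = −loads:
  F[0-1] = +59.3322 N (tension)
  F[0-2] = -726.3085 N (compression)
  F[1-2] = -4305.6225 N (compression)
  F[1-3] = +2359.3391 N (tension)
  F[2-3] = -4965.1222 N (compression)
  Rx@0 = +683.9700 N
  Ry@0 = -41.5663 N
  Ry@2 = +6983.5563 N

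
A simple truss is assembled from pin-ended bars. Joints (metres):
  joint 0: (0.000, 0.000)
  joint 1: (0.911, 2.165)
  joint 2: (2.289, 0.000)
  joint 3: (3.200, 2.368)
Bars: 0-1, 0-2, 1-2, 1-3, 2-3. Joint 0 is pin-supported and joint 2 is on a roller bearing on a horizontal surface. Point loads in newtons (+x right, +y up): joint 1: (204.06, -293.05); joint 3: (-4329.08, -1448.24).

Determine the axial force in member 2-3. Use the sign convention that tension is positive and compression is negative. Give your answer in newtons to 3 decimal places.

-1180.642

N=4 nodes, M=5 members, R=3 reactions → 2N=8, M+R=8
member 0 (0-1): L=2.3489, (cx,cy)=(0.3878,0.9217)
member 1 (0-2): L=2.2890, (cx,cy)=(1.0000,0.0000)
member 2 (1-2): L=2.5663, (cx,cy)=(0.5370,-0.8436)
member 3 (1-3): L=2.2980, (cx,cy)=(0.9961,0.0883)
member 4 (2-3): L=2.5372, (cx,cy)=(0.3591,0.9333)
solve A·x = −loads:
  F[0-1] = -4215.4906 N (compression)
  F[0-2] = -2490.0520 N (compression)
  F[1-2] = +3847.8972 N (tension)
  F[1-3] = -3920.4878 N (compression)
  F[2-3] = -1180.6417 N (compression)
  Rx@0 = +4125.0200 N
  Ry@0 = +3885.5167 N
  Ry@2 = -2144.2267 N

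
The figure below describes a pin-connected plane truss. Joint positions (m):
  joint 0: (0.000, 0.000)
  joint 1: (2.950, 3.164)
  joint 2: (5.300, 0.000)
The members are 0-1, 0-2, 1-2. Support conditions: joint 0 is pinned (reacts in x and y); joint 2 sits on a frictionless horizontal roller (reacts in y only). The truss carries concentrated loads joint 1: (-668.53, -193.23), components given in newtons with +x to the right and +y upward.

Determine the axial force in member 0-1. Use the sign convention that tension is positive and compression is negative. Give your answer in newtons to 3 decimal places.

N=3 nodes, M=3 members, R=3 reactions → 2N=6, M+R=6
member 0 (0-1): L=4.3259, (cx,cy)=(0.6819,0.7314)
member 1 (0-2): L=5.3000, (cx,cy)=(1.0000,0.0000)
member 2 (1-2): L=3.9412, (cx,cy)=(0.5963,-0.8028)
solve A·x = −loads:
  F[0-1] = -662.7993 N (compression)
  F[0-2] = -216.5411 N (compression)
  F[1-2] = +363.1664 N (tension)
  Rx@0 = +668.5300 N
  Ry@0 = +484.7772 N
  Ry@2 = -291.5472 N

-662.799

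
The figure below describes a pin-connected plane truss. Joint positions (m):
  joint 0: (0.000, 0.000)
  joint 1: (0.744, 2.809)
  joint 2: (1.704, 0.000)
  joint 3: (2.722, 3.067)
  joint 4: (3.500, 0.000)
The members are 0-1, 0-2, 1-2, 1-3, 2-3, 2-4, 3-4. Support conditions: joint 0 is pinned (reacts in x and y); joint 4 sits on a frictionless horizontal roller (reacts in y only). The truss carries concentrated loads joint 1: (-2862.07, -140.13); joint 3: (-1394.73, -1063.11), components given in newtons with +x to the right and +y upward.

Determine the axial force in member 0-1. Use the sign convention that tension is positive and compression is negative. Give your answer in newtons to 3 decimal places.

-3999.155

N=5 nodes, M=7 members, R=3 reactions → 2N=10, M+R=10
member 0 (0-1): L=2.9059, (cx,cy)=(0.2560,0.9667)
member 1 (0-2): L=1.7040, (cx,cy)=(1.0000,0.0000)
member 2 (1-2): L=2.9685, (cx,cy)=(0.3234,-0.9463)
member 3 (1-3): L=1.9948, (cx,cy)=(0.9916,0.1293)
member 4 (2-3): L=3.2315, (cx,cy)=(0.3150,0.9491)
member 5 (2-4): L=1.7960, (cx,cy)=(1.0000,0.0000)
member 6 (3-4): L=3.1641, (cx,cy)=(0.2459,-0.9693)
solve A·x = −loads:
  F[0-1] = -3999.1553 N (compression)
  F[0-2] = -3232.8785 N (compression)
  F[1-2] = +4011.8345 N (tension)
  F[1-3] = +545.3257 N (tension)
  F[2-3] = -3999.9124 N (compression)
  F[2-4] = -675.4202 N (compression)
  F[3-4] = +2746.9449 N (tension)
  Rx@0 = +4256.8000 N
  Ry@0 = +3865.8541 N
  Ry@4 = -2662.6141 N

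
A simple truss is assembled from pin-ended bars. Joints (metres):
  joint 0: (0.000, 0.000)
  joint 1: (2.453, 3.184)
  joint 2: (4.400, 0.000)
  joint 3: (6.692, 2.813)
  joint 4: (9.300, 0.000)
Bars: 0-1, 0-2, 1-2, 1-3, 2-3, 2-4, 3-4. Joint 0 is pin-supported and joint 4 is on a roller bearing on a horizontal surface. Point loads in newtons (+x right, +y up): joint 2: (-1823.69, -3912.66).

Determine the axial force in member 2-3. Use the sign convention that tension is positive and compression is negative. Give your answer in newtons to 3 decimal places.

2048.026

N=5 nodes, M=7 members, R=3 reactions → 2N=10, M+R=10
member 0 (0-1): L=4.0193, (cx,cy)=(0.6103,0.7922)
member 1 (0-2): L=4.4000, (cx,cy)=(1.0000,0.0000)
member 2 (1-2): L=3.7321, (cx,cy)=(0.5217,-0.8531)
member 3 (1-3): L=4.2552, (cx,cy)=(0.9962,-0.0872)
member 4 (2-3): L=3.6285, (cx,cy)=(0.6317,0.7752)
member 5 (2-4): L=4.9000, (cx,cy)=(1.0000,0.0000)
member 6 (3-4): L=3.8360, (cx,cy)=(0.6799,-0.7333)
solve A·x = −loads:
  F[0-1] = -2602.3550 N (compression)
  F[0-2] = -235.4734 N (compression)
  F[1-2] = +2725.1664 N (tension)
  F[1-3] = -3021.4101 N (compression)
  F[2-3] = +2048.0264 N (tension)
  F[2-4] = +1716.2466 N (tension)
  F[3-4] = -2524.3340 N (compression)
  Rx@0 = +1823.6900 N
  Ry@0 = +2061.5090 N
  Ry@4 = +1851.1510 N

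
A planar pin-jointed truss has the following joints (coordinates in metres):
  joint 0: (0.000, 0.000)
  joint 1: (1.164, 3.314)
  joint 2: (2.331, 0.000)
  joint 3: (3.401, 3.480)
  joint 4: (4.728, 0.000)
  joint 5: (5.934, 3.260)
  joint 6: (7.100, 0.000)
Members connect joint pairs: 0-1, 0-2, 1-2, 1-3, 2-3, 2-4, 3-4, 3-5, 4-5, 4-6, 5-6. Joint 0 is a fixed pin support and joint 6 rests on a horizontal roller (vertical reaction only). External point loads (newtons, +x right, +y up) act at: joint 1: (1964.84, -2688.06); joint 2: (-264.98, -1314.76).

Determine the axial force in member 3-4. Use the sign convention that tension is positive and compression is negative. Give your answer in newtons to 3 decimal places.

N=7 nodes, M=11 members, R=3 reactions → 2N=14, M+R=14
member 0 (0-1): L=3.5125, (cx,cy)=(0.3314,0.9435)
member 1 (0-2): L=2.3310, (cx,cy)=(1.0000,0.0000)
member 2 (1-2): L=3.5135, (cx,cy)=(0.3322,-0.9432)
member 3 (1-3): L=2.2432, (cx,cy)=(0.9973,0.0740)
member 4 (2-3): L=3.6408, (cx,cy)=(0.2939,0.9558)
member 5 (2-4): L=2.3970, (cx,cy)=(1.0000,0.0000)
member 6 (3-4): L=3.7244, (cx,cy)=(0.3563,-0.9344)
member 7 (3-5): L=2.5425, (cx,cy)=(0.9962,-0.0865)
member 8 (4-5): L=3.4759, (cx,cy)=(0.3470,0.9379)
member 9 (4-6): L=2.3720, (cx,cy)=(1.0000,0.0000)
member 10 (5-6): L=3.4622, (cx,cy)=(0.3368,-0.9416)
solve A·x = −loads:
  F[0-1] = -2345.9307 N (compression)
  F[0-2] = +2477.2782 N (tension)
  F[1-2] = -700.6926 N (compression)
  F[1-3] = -2516.4231 N (compression)
  F[2-3] = +2066.9518 N (tension)
  F[2-4] = +1902.0608 N (tension)
  F[3-4] = -1797.8739 N (compression)
  F[3-5] = -1266.2332 N (compression)
  F[4-5] = +1791.1498 N (tension)
  F[4-6] = +640.0299 N (tension)
  F[5-6] = -1900.4646 N (compression)
  Rx@0 = -1699.8600 N
  Ry@0 = +2213.3711 N
  Ry@6 = +1789.4489 N

-1797.874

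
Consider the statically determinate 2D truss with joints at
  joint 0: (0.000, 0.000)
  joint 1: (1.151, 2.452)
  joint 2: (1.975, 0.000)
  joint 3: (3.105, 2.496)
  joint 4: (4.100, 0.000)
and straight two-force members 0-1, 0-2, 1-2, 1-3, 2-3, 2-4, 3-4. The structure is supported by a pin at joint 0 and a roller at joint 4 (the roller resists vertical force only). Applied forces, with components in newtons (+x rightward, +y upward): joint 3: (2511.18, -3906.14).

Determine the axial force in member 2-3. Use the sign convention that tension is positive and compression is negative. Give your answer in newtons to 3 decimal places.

N=5 nodes, M=7 members, R=3 reactions → 2N=10, M+R=10
member 0 (0-1): L=2.7087, (cx,cy)=(0.4249,0.9052)
member 1 (0-2): L=1.9750, (cx,cy)=(1.0000,0.0000)
member 2 (1-2): L=2.5868, (cx,cy)=(0.3185,-0.9479)
member 3 (1-3): L=1.9545, (cx,cy)=(0.9997,0.0225)
member 4 (2-3): L=2.7399, (cx,cy)=(0.4124,0.9110)
member 5 (2-4): L=2.1250, (cx,cy)=(1.0000,0.0000)
member 6 (3-4): L=2.6870, (cx,cy)=(0.3703,-0.9289)
solve A·x = −loads:
  F[0-1] = +641.6104 N (tension)
  F[0-2] = +2238.5433 N (tension)
  F[1-2] = -601.6925 N (compression)
  F[1-3] = +464.4214 N (tension)
  F[2-3] = +626.0755 N (tension)
  F[2-4] = +1788.6655 N (tension)
  F[3-4] = -4830.3199 N (compression)
  Rx@0 = -2511.1800 N
  Ry@0 = -580.8039 N
  Ry@4 = +4486.9439 N

626.075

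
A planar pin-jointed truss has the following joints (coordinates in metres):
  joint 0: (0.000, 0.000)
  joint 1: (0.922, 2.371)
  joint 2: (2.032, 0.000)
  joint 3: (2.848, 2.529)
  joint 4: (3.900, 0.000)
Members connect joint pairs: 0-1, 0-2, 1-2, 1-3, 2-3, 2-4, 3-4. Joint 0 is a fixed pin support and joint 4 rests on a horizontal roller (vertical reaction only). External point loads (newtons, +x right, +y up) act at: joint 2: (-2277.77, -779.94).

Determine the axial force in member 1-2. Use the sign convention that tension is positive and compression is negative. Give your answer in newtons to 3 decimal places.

N=5 nodes, M=7 members, R=3 reactions → 2N=10, M+R=10
member 0 (0-1): L=2.5440, (cx,cy)=(0.3624,0.9320)
member 1 (0-2): L=2.0320, (cx,cy)=(1.0000,0.0000)
member 2 (1-2): L=2.6180, (cx,cy)=(0.4240,-0.9057)
member 3 (1-3): L=1.9325, (cx,cy)=(0.9967,0.0818)
member 4 (2-3): L=2.6574, (cx,cy)=(0.3071,0.9517)
member 5 (2-4): L=1.8680, (cx,cy)=(1.0000,0.0000)
member 6 (3-4): L=2.7391, (cx,cy)=(0.3841,-0.9233)
solve A·x = −loads:
  F[0-1] = -400.8224 N (compression)
  F[0-2] = -2132.5010 N (compression)
  F[1-2] = +384.5552 N (tension)
  F[1-3] = -309.3536 N (compression)
  F[2-3] = +453.5751 N (tension)
  F[2-4] = +169.0391 N (tension)
  F[3-4] = -440.1247 N (compression)
  Rx@0 = +2277.7700 N
  Ry@0 = +373.5713 N
  Ry@4 = +406.3687 N

384.555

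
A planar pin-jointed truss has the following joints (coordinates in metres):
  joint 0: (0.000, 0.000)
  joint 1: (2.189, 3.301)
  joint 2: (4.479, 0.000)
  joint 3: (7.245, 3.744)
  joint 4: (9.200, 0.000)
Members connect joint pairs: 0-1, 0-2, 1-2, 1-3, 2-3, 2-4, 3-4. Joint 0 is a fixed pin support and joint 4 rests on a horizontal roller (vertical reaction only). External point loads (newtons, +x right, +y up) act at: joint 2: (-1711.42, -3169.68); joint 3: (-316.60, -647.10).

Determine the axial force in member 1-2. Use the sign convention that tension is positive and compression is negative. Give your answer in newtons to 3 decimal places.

2045.575

N=5 nodes, M=7 members, R=3 reactions → 2N=10, M+R=10
member 0 (0-1): L=3.9608, (cx,cy)=(0.5527,0.8334)
member 1 (0-2): L=4.4790, (cx,cy)=(1.0000,0.0000)
member 2 (1-2): L=4.0175, (cx,cy)=(0.5700,-0.8216)
member 3 (1-3): L=5.0754, (cx,cy)=(0.9962,0.0873)
member 4 (2-3): L=4.6549, (cx,cy)=(0.5942,0.8043)
member 5 (2-4): L=4.7210, (cx,cy)=(1.0000,0.0000)
member 6 (3-4): L=4.2237, (cx,cy)=(0.4629,-0.8864)
solve A·x = −loads:
  F[0-1] = -2271.2538 N (compression)
  F[0-2] = -772.7904 N (compression)
  F[1-2] = +2045.5746 N (tension)
  F[1-3] = -2430.4817 N (compression)
  F[2-3] = +1851.2058 N (tension)
  F[2-4] = +1004.6009 N (tension)
  F[3-4] = -2170.3955 N (compression)
  Rx@0 = +2028.0200 N
  Ry@0 = +1892.8794 N
  Ry@4 = +1923.9006 N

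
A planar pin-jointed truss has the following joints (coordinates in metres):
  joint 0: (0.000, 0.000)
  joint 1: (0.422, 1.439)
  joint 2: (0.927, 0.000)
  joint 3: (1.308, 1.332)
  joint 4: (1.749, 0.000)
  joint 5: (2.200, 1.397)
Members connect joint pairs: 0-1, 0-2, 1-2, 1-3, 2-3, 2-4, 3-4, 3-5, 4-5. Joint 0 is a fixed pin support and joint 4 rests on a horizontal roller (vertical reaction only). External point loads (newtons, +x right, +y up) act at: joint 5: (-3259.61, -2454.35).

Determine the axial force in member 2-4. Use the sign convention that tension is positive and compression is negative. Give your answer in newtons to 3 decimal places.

-1324.413

N=6 nodes, M=9 members, R=3 reactions → 2N=12, M+R=12
member 0 (0-1): L=1.4996, (cx,cy)=(0.2814,0.9596)
member 1 (0-2): L=0.9270, (cx,cy)=(1.0000,0.0000)
member 2 (1-2): L=1.5250, (cx,cy)=(0.3311,-0.9436)
member 3 (1-3): L=0.8924, (cx,cy)=(0.9928,-0.1199)
member 4 (2-3): L=1.3854, (cx,cy)=(0.2750,0.9614)
member 5 (2-4): L=0.8220, (cx,cy)=(1.0000,0.0000)
member 6 (3-4): L=1.4031, (cx,cy)=(0.3143,-0.9493)
member 7 (3-5): L=0.8944, (cx,cy)=(0.9974,0.0727)
member 8 (4-5): L=1.4680, (cx,cy)=(0.3072,0.9516)
solve A·x = −loads:
  F[0-1] = -2053.6988 N (compression)
  F[0-2] = -2681.6826 N (compression)
  F[1-2] = +2258.2115 N (tension)
  F[1-3] = -1335.3418 N (compression)
  F[2-3] = -2216.2619 N (compression)
  F[2-4] = -1324.4130 N (compression)
  F[3-4] = +1881.9569 N (tension)
  F[3-5] = -2533.4008 N (compression)
  F[4-5] = -2385.6019 N (compression)
  Rx@0 = +3259.6100 N
  Ry@0 = +1970.7052 N
  Ry@4 = +483.6448 N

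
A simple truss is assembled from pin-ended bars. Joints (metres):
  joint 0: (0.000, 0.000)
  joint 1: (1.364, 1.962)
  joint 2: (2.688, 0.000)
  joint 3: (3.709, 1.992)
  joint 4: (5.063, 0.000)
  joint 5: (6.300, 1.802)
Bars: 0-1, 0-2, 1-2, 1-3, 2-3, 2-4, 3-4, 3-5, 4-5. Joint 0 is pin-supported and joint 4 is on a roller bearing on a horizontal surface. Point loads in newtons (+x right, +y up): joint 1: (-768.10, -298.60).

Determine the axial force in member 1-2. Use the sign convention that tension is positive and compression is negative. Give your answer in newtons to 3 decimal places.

N=6 nodes, M=9 members, R=3 reactions → 2N=12, M+R=12
member 0 (0-1): L=2.3895, (cx,cy)=(0.5708,0.8211)
member 1 (0-2): L=2.6880, (cx,cy)=(1.0000,0.0000)
member 2 (1-2): L=2.3669, (cx,cy)=(0.5594,-0.8289)
member 3 (1-3): L=2.3452, (cx,cy)=(0.9999,0.0128)
member 4 (2-3): L=2.2384, (cx,cy)=(0.4561,0.8899)
member 5 (2-4): L=2.3750, (cx,cy)=(1.0000,0.0000)
member 6 (3-4): L=2.4086, (cx,cy)=(0.5622,-0.8270)
member 7 (3-5): L=2.5980, (cx,cy)=(0.9973,-0.0731)
member 8 (4-5): L=2.1857, (cx,cy)=(0.5659,0.8244)
solve A·x = −loads:
  F[0-1] = -628.2094 N (compression)
  F[0-2] = -409.5060 N (compression)
  F[1-2] = +266.0609 N (tension)
  F[1-3] = +260.7005 N (tension)
  F[2-3] = -247.8242 N (compression)
  F[2-4] = -147.6401 N (compression)
  F[3-4] = +262.6342 N (tension)
  F[3-5] = -0.0000 N (compression)
  F[4-5] = +0.0000 N (tension)
  Rx@0 = +768.1000 N
  Ry@0 = +515.8075 N
  Ry@4 = -217.2075 N

266.061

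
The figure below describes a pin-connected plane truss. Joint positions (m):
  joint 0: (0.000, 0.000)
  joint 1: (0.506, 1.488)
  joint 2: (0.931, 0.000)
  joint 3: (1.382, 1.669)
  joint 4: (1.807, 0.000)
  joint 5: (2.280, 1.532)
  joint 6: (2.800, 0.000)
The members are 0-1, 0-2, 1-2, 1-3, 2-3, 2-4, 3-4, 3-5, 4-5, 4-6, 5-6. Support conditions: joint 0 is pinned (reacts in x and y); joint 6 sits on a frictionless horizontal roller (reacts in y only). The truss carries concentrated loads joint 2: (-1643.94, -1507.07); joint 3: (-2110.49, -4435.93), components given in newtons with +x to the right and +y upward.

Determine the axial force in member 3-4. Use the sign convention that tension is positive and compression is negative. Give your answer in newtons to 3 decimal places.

-1338.659

N=7 nodes, M=11 members, R=3 reactions → 2N=14, M+R=14
member 0 (0-1): L=1.5717, (cx,cy)=(0.3219,0.9468)
member 1 (0-2): L=0.9310, (cx,cy)=(1.0000,0.0000)
member 2 (1-2): L=1.5475, (cx,cy)=(0.2746,-0.9615)
member 3 (1-3): L=0.8945, (cx,cy)=(0.9793,0.2023)
member 4 (2-3): L=1.7289, (cx,cy)=(0.2609,0.9654)
member 5 (2-4): L=0.8760, (cx,cy)=(1.0000,0.0000)
member 6 (3-4): L=1.7223, (cx,cy)=(0.2468,-0.9691)
member 7 (3-5): L=0.9084, (cx,cy)=(0.9886,-0.1508)
member 8 (4-5): L=1.6034, (cx,cy)=(0.2950,0.9555)
member 9 (4-6): L=0.9930, (cx,cy)=(1.0000,0.0000)
member 10 (5-6): L=1.6178, (cx,cy)=(0.3214,-0.9469)
solve A·x = −loads:
  F[0-1] = -4764.1080 N (compression)
  F[0-2] = -2220.6332 N (compression)
  F[1-2] = +4118.2013 N (tension)
  F[1-3] = -2721.0909 N (compression)
  F[2-3] = -2540.7526 N (compression)
  F[2-4] = +1217.1064 N (tension)
  F[3-4] = -1338.6587 N (compression)
  F[3-5] = -897.0280 N (compression)
  F[4-5] = +1357.6831 N (tension)
  F[4-6] = +486.2429 N (tension)
  F[5-6] = -1512.8189 N (compression)
  Rx@0 = +3754.4300 N
  Ry@0 = +4510.4537 N
  Ry@6 = +1432.5463 N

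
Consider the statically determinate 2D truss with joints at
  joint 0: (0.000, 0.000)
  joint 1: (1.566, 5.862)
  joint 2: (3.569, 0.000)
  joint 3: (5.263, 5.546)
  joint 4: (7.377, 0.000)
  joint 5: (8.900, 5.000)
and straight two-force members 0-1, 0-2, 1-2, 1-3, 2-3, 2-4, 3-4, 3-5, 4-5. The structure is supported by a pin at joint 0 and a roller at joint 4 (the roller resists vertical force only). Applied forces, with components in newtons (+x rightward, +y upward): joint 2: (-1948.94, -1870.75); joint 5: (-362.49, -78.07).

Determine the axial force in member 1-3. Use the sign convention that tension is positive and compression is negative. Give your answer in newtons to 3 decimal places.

-752.339

N=6 nodes, M=9 members, R=3 reactions → 2N=12, M+R=12
member 0 (0-1): L=6.0676, (cx,cy)=(0.2581,0.9661)
member 1 (0-2): L=3.5690, (cx,cy)=(1.0000,0.0000)
member 2 (1-2): L=6.1948, (cx,cy)=(0.3233,-0.9463)
member 3 (1-3): L=3.7105, (cx,cy)=(0.9964,-0.0852)
member 4 (2-3): L=5.7989, (cx,cy)=(0.2921,0.9564)
member 5 (2-4): L=3.8080, (cx,cy)=(1.0000,0.0000)
member 6 (3-4): L=5.9352, (cx,cy)=(0.3562,-0.9344)
member 7 (3-5): L=3.6778, (cx,cy)=(0.9889,-0.1485)
member 8 (4-5): L=5.2268, (cx,cy)=(0.2914,0.9566)
solve A·x = −loads:
  F[0-1] = -1237.1661 N (compression)
  F[0-2] = -1992.1255 N (compression)
  F[1-2] = +1330.8094 N (tension)
  F[1-3] = -752.3387 N (compression)
  F[2-3] = +639.3130 N (tension)
  F[2-4] = +200.3579 N (tension)
  F[3-4] = -670.8711 N (compression)
  F[3-5] = -327.5283 N (compression)
  F[4-5] = -132.4420 N (compression)
  Rx@0 = +2311.4300 N
  Ry@0 = +1195.2508 N
  Ry@4 = +753.5692 N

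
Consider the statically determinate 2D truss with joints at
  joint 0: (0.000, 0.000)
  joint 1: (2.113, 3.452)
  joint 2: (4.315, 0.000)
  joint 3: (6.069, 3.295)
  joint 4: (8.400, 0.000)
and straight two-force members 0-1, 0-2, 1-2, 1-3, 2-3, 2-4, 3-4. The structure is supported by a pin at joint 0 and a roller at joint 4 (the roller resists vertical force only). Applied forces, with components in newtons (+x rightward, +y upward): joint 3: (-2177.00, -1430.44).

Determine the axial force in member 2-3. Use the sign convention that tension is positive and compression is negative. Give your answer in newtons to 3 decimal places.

N=5 nodes, M=7 members, R=3 reactions → 2N=10, M+R=10
member 0 (0-1): L=4.0474, (cx,cy)=(0.5221,0.8529)
member 1 (0-2): L=4.3150, (cx,cy)=(1.0000,0.0000)
member 2 (1-2): L=4.0945, (cx,cy)=(0.5378,-0.8431)
member 3 (1-3): L=3.9591, (cx,cy)=(0.9992,-0.0397)
member 4 (2-3): L=3.7328, (cx,cy)=(0.4699,0.8827)
member 5 (2-4): L=4.0850, (cx,cy)=(1.0000,0.0000)
member 6 (3-4): L=4.0362, (cx,cy)=(0.5775,-0.8164)
solve A·x = −loads:
  F[0-1] = -1466.6396 N (compression)
  F[0-2] = -1411.3122 N (compression)
  F[1-2] = +1559.2489 N (tension)
  F[1-3] = -1605.5019 N (compression)
  F[2-3] = -1489.2184 N (compression)
  F[2-4] = +127.0121 N (tension)
  F[3-4] = -219.9232 N (compression)
  Rx@0 = +2177.0000 N
  Ry@0 = +1250.9013 N
  Ry@4 = +179.5387 N

-1489.218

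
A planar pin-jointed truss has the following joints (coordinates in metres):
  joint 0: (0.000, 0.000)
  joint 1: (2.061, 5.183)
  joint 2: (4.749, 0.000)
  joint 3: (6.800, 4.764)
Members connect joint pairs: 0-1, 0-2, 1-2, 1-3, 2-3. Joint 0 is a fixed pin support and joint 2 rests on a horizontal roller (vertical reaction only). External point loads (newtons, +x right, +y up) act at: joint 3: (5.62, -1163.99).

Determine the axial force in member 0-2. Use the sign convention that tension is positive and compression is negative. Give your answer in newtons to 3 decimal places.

-196.520

N=4 nodes, M=5 members, R=3 reactions → 2N=8, M+R=8
member 0 (0-1): L=5.5777, (cx,cy)=(0.3695,0.9292)
member 1 (0-2): L=4.7490, (cx,cy)=(1.0000,0.0000)
member 2 (1-2): L=5.8386, (cx,cy)=(0.4604,-0.8877)
member 3 (1-3): L=4.7575, (cx,cy)=(0.9961,-0.0881)
member 4 (2-3): L=5.1867, (cx,cy)=(0.3954,0.9185)
solve A·x = −loads:
  F[0-1] = +547.0581 N (tension)
  F[0-2] = -196.5203 N (compression)
  F[1-2] = -621.2591 N (compression)
  F[1-3] = +490.0643 N (tension)
  F[2-3] = -1220.2881 N (compression)
  Rx@0 = -5.6200 N
  Ry@0 = -508.3422 N
  Ry@2 = +1672.3322 N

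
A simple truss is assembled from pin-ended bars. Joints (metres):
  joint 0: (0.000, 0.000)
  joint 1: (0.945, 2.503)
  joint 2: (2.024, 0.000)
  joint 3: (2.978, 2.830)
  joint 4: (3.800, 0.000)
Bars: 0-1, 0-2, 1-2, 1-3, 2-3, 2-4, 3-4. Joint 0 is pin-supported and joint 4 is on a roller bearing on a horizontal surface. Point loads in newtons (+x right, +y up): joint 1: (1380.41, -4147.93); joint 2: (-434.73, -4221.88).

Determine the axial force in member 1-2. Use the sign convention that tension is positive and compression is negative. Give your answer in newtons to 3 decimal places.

-451.635

N=5 nodes, M=7 members, R=3 reactions → 2N=10, M+R=10
member 0 (0-1): L=2.6755, (cx,cy)=(0.3532,0.9355)
member 1 (0-2): L=2.0240, (cx,cy)=(1.0000,0.0000)
member 2 (1-2): L=2.7257, (cx,cy)=(0.3959,-0.9183)
member 3 (1-3): L=2.0591, (cx,cy)=(0.9873,0.1588)
member 4 (2-3): L=2.9865, (cx,cy)=(0.3194,0.9476)
member 5 (2-4): L=1.7760, (cx,cy)=(1.0000,0.0000)
member 6 (3-4): L=2.9470, (cx,cy)=(0.2789,-0.9603)
solve A·x = −loads:
  F[0-1] = -4468.3380 N (compression)
  F[0-2] = +2523.9487 N (tension)
  F[1-2] = -451.6351 N (compression)
  F[1-3] = -2815.6217 N (compression)
  F[2-3] = +4892.9812 N (tension)
  F[2-4] = +1216.8753 N (tension)
  F[3-4] = -4362.6339 N (compression)
  Rx@0 = -945.6800 N
  Ry@0 = +4180.3244 N
  Ry@4 = +4189.4856 N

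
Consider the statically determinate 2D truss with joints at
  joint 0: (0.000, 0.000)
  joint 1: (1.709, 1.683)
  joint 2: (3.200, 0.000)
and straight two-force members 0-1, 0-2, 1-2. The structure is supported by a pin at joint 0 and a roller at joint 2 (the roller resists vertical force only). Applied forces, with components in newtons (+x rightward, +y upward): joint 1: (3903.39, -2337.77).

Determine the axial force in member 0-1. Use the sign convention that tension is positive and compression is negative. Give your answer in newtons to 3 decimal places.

N=3 nodes, M=3 members, R=3 reactions → 2N=6, M+R=6
member 0 (0-1): L=2.3986, (cx,cy)=(0.7125,0.7017)
member 1 (0-2): L=3.2000, (cx,cy)=(1.0000,0.0000)
member 2 (1-2): L=2.2485, (cx,cy)=(0.6631,-0.7485)
solve A·x = −loads:
  F[0-1] = +1373.4231 N (tension)
  F[0-2] = +2924.8180 N (tension)
  F[1-2] = -4410.6872 N (compression)
  Rx@0 = -3903.3900 N
  Ry@0 = -963.6845 N
  Ry@2 = +3301.4545 N

1373.423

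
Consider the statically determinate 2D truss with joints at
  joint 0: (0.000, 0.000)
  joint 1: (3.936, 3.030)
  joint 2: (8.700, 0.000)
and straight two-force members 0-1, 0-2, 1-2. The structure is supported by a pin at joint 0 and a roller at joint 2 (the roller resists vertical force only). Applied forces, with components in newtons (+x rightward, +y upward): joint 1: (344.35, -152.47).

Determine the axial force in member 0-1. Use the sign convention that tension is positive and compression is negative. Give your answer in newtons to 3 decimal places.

N=3 nodes, M=3 members, R=3 reactions → 2N=6, M+R=6
member 0 (0-1): L=4.9672, (cx,cy)=(0.7924,0.6100)
member 1 (0-2): L=8.7000, (cx,cy)=(1.0000,0.0000)
member 2 (1-2): L=5.6459, (cx,cy)=(0.8438,-0.5367)
solve A·x = −loads:
  F[0-1] = +59.7347 N (tension)
  F[0-2] = +297.0163 N (tension)
  F[1-2] = -352.0014 N (compression)
  Rx@0 = -344.3500 N
  Ry@0 = -36.4383 N
  Ry@2 = +188.9083 N

59.735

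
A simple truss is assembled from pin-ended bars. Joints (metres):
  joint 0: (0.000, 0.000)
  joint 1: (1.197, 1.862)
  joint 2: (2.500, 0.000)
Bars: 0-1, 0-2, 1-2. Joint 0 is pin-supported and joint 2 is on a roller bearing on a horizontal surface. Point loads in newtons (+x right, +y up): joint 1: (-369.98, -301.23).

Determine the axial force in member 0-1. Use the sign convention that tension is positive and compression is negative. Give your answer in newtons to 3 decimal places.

N=3 nodes, M=3 members, R=3 reactions → 2N=6, M+R=6
member 0 (0-1): L=2.2136, (cx,cy)=(0.5408,0.8412)
member 1 (0-2): L=2.5000, (cx,cy)=(1.0000,0.0000)
member 2 (1-2): L=2.2726, (cx,cy)=(0.5733,-0.8193)
solve A·x = −loads:
  F[0-1] = -514.2335 N (compression)
  F[0-2] = -91.9043 N (compression)
  F[1-2] = +160.2952 N (tension)
  Rx@0 = +369.9800 N
  Ry@0 = +432.5622 N
  Ry@2 = -131.3322 N

-514.234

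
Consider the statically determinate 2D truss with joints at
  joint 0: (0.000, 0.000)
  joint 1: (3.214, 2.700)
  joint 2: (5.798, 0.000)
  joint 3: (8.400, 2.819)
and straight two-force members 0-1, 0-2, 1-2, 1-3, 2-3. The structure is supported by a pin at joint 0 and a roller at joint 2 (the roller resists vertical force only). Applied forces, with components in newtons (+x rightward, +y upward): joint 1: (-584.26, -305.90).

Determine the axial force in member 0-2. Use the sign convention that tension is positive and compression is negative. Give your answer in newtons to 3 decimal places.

-98.104

N=4 nodes, M=5 members, R=3 reactions → 2N=8, M+R=8
member 0 (0-1): L=4.1976, (cx,cy)=(0.7657,0.6432)
member 1 (0-2): L=5.7980, (cx,cy)=(1.0000,0.0000)
member 2 (1-2): L=3.7373, (cx,cy)=(0.6914,-0.7225)
member 3 (1-3): L=5.1874, (cx,cy)=(0.9997,0.0229)
member 4 (2-3): L=3.8363, (cx,cy)=(0.6783,0.7348)
solve A·x = −loads:
  F[0-1] = -634.9369 N (compression)
  F[0-2] = -98.1036 N (compression)
  F[1-2] = +141.8878 N (tension)
  F[1-3] = -0.0000 N (compression)
  F[2-3] = +0.0000 N (tension)
  Rx@0 = +584.2600 N
  Ry@0 = +408.4077 N
  Ry@2 = -102.5077 N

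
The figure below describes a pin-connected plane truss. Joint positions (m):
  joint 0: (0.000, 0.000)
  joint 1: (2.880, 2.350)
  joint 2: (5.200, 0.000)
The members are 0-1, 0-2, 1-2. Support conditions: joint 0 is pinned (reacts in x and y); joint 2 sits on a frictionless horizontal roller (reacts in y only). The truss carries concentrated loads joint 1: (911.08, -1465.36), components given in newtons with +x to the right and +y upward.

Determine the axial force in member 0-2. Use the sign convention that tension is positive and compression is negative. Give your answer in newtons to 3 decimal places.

1207.705

N=3 nodes, M=3 members, R=3 reactions → 2N=6, M+R=6
member 0 (0-1): L=3.7171, (cx,cy)=(0.7748,0.6322)
member 1 (0-2): L=5.2000, (cx,cy)=(1.0000,0.0000)
member 2 (1-2): L=3.3023, (cx,cy)=(0.7025,-0.7116)
solve A·x = −loads:
  F[0-1] = -382.8431 N (compression)
  F[0-2] = +1207.7052 N (tension)
  F[1-2] = -1719.0313 N (compression)
  Rx@0 = -911.0800 N
  Ry@0 = +242.0379 N
  Ry@2 = +1223.3221 N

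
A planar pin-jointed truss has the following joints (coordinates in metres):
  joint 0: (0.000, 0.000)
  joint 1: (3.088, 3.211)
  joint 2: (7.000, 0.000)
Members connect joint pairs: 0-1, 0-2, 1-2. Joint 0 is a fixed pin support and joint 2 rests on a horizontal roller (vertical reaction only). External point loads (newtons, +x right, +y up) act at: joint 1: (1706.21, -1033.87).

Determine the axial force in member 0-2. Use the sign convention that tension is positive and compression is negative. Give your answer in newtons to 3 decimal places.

1509.181

N=3 nodes, M=3 members, R=3 reactions → 2N=6, M+R=6
member 0 (0-1): L=4.4549, (cx,cy)=(0.6932,0.7208)
member 1 (0-2): L=7.0000, (cx,cy)=(1.0000,0.0000)
member 2 (1-2): L=5.0611, (cx,cy)=(0.7730,-0.6345)
solve A·x = −loads:
  F[0-1] = +284.2450 N (tension)
  F[0-2] = +1509.1807 N (tension)
  F[1-2] = -1952.4654 N (compression)
  Rx@0 = -1706.2100 N
  Ry@0 = -204.8773 N
  Ry@2 = +1238.7473 N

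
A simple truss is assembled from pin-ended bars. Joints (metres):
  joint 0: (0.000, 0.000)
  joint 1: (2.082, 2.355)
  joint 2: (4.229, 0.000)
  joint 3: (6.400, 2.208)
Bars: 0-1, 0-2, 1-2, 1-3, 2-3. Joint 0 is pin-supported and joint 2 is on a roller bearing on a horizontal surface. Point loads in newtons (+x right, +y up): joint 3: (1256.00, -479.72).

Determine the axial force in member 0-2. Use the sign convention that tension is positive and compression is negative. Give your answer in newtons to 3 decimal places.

458.529

N=4 nodes, M=5 members, R=3 reactions → 2N=8, M+R=8
member 0 (0-1): L=3.1434, (cx,cy)=(0.6623,0.7492)
member 1 (0-2): L=4.2290, (cx,cy)=(1.0000,0.0000)
member 2 (1-2): L=3.1868, (cx,cy)=(0.6737,-0.7390)
member 3 (1-3): L=4.3205, (cx,cy)=(0.9994,-0.0340)
member 4 (2-3): L=3.0965, (cx,cy)=(0.7011,0.7131)
solve A·x = −loads:
  F[0-1] = +1204.0070 N (tension)
  F[0-2] = +458.5292 N (tension)
  F[1-2] = -1297.6526 N (compression)
  F[1-3] = +1672.6920 N (tension)
  F[2-3] = -592.9529 N (compression)
  Rx@0 = -1256.0000 N
  Ry@0 = -902.0383 N
  Ry@2 = +1381.7583 N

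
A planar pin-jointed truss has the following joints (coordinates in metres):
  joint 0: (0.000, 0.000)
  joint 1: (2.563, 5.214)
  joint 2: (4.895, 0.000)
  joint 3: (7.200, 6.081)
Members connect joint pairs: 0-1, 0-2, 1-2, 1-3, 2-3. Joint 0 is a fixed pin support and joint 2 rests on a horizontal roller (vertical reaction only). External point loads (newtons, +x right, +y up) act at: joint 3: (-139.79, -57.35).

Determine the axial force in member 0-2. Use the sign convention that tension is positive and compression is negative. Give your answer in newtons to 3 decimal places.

N=4 nodes, M=5 members, R=3 reactions → 2N=8, M+R=8
member 0 (0-1): L=5.8099, (cx,cy)=(0.4411,0.8974)
member 1 (0-2): L=4.8950, (cx,cy)=(1.0000,0.0000)
member 2 (1-2): L=5.7117, (cx,cy)=(0.4083,-0.9129)
member 3 (1-3): L=4.7174, (cx,cy)=(0.9830,0.1838)
member 4 (2-3): L=6.5032, (cx,cy)=(0.3544,0.9351)
solve A·x = −loads:
  F[0-1] = -163.4144 N (compression)
  F[0-2] = -67.7006 N (compression)
  F[1-2] = +134.6299 N (tension)
  F[1-3] = -129.2581 N (compression)
  F[2-3] = -35.9261 N (compression)
  Rx@0 = +139.7900 N
  Ry@0 = +146.6540 N
  Ry@2 = -89.3040 N

-67.701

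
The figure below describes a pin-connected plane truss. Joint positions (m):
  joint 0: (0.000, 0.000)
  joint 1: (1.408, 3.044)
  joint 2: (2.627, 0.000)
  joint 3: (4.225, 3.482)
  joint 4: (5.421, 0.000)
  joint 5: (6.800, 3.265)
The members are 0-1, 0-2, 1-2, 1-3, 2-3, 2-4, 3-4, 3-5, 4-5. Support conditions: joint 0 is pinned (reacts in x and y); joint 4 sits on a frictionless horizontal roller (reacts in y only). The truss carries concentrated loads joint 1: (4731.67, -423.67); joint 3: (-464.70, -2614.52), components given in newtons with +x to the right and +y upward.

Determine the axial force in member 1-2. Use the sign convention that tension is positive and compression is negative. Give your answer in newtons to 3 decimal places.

-2557.247

N=6 nodes, M=9 members, R=3 reactions → 2N=12, M+R=12
member 0 (0-1): L=3.3539, (cx,cy)=(0.4198,0.9076)
member 1 (0-2): L=2.6270, (cx,cy)=(1.0000,0.0000)
member 2 (1-2): L=3.2790, (cx,cy)=(0.3718,-0.9283)
member 3 (1-3): L=2.8508, (cx,cy)=(0.9881,0.1536)
member 4 (2-3): L=3.8312, (cx,cy)=(0.4171,0.9089)
member 5 (2-4): L=2.7940, (cx,cy)=(1.0000,0.0000)
member 6 (3-4): L=3.6817, (cx,cy)=(0.3249,-0.9458)
member 7 (3-5): L=2.5841, (cx,cy)=(0.9965,-0.0840)
member 8 (4-5): L=3.5443, (cx,cy)=(0.3891,0.9212)
solve A·x = −loads:
  F[0-1] = +1617.4219 N (tension)
  F[0-2] = +3587.9531 N (tension)
  F[1-2] = -2557.2468 N (compression)
  F[1-3] = -3139.2462 N (compression)
  F[2-3] = +2612.0312 N (tension)
  F[2-4] = +1547.7855 N (tension)
  F[3-4] = -4764.5863 N (compression)
  F[3-5] = +0.0000 N (tension)
  F[4-5] = -0.0000 N (compression)
  Rx@0 = -4266.9700 N
  Ry@0 = -1467.9883 N
  Ry@4 = +4506.1783 N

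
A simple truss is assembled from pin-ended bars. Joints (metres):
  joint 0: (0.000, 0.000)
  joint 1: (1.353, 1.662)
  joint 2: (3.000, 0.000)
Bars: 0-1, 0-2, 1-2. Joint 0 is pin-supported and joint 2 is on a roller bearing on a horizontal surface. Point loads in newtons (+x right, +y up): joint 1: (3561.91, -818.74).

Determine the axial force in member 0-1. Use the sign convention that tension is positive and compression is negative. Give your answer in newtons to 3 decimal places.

1964.903

N=3 nodes, M=3 members, R=3 reactions → 2N=6, M+R=6
member 0 (0-1): L=2.1431, (cx,cy)=(0.6313,0.7755)
member 1 (0-2): L=3.0000, (cx,cy)=(1.0000,0.0000)
member 2 (1-2): L=2.3398, (cx,cy)=(0.7039,-0.7103)
solve A·x = −loads:
  F[0-1] = +1964.9027 N (tension)
  F[0-2] = +2321.4077 N (tension)
  F[1-2] = -3297.9499 N (compression)
  Rx@0 = -3561.9100 N
  Ry@0 = -1523.8099 N
  Ry@2 = +2342.5499 N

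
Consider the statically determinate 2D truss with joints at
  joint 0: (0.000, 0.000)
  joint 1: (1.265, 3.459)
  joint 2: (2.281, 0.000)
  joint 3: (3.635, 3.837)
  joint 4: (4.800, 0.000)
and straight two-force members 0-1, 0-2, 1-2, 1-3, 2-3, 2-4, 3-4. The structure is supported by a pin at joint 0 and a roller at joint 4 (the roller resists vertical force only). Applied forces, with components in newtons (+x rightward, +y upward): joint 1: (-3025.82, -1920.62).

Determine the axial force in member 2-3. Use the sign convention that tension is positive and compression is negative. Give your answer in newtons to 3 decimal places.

N=5 nodes, M=7 members, R=3 reactions → 2N=10, M+R=10
member 0 (0-1): L=3.6831, (cx,cy)=(0.3435,0.9392)
member 1 (0-2): L=2.2810, (cx,cy)=(1.0000,0.0000)
member 2 (1-2): L=3.6051, (cx,cy)=(0.2818,-0.9595)
member 3 (1-3): L=2.4000, (cx,cy)=(0.9875,0.1575)
member 4 (2-3): L=4.0689, (cx,cy)=(0.3328,0.9430)
member 5 (2-4): L=2.5190, (cx,cy)=(1.0000,0.0000)
member 6 (3-4): L=4.0100, (cx,cy)=(0.2905,-0.9569)
solve A·x = −loads:
  F[0-1] = -3827.8001 N (compression)
  F[0-2] = -1711.1057 N (compression)
  F[1-2] = +1938.6681 N (tension)
  F[1-3] = +1179.4700 N (tension)
  F[2-3] = -1972.5042 N (compression)
  F[2-4] = -508.3609 N (compression)
  F[3-4] = +1749.7920 N (tension)
  Rx@0 = +3025.8200 N
  Ry@0 = +3594.9381 N
  Ry@4 = -1674.3181 N

-1972.504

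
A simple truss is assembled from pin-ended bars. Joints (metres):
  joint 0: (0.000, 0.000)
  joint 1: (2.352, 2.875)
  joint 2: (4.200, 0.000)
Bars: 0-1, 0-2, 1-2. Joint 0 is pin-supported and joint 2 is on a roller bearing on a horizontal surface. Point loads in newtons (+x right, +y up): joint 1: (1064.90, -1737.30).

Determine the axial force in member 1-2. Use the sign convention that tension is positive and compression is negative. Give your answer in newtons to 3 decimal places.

N=3 nodes, M=3 members, R=3 reactions → 2N=6, M+R=6
member 0 (0-1): L=3.7145, (cx,cy)=(0.6332,0.7740)
member 1 (0-2): L=4.2000, (cx,cy)=(1.0000,0.0000)
member 2 (1-2): L=3.4177, (cx,cy)=(0.5407,-0.8412)
solve A·x = −loads:
  F[0-1] = -45.8177 N (compression)
  F[0-2] = +1093.9115 N (tension)
  F[1-2] = -2023.0899 N (compression)
  Rx@0 = -1064.9000 N
  Ry@0 = +35.4626 N
  Ry@2 = +1701.8374 N

-2023.090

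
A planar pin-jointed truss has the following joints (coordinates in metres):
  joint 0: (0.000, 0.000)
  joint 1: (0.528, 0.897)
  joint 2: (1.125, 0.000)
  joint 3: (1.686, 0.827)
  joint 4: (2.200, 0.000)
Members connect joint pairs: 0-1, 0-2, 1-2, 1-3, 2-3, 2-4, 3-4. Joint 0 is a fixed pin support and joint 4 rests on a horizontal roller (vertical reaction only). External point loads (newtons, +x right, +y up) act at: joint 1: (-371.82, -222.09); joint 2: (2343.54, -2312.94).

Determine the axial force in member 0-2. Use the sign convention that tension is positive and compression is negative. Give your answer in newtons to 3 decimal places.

2825.571

N=5 nodes, M=7 members, R=3 reactions → 2N=10, M+R=10
member 0 (0-1): L=1.0409, (cx,cy)=(0.5073,0.8618)
member 1 (0-2): L=1.1250, (cx,cy)=(1.0000,0.0000)
member 2 (1-2): L=1.0775, (cx,cy)=(0.5541,-0.8325)
member 3 (1-3): L=1.1601, (cx,cy)=(0.9982,-0.0603)
member 4 (2-3): L=0.9993, (cx,cy)=(0.5614,0.8276)
member 5 (2-4): L=1.0750, (cx,cy)=(1.0000,0.0000)
member 6 (3-4): L=0.9737, (cx,cy)=(0.5279,-0.8493)
solve A·x = −loads:
  F[0-1] = -1683.2208 N (compression)
  F[0-2] = +2825.5708 N (tension)
  F[1-2] = +1574.0254 N (tension)
  F[1-3] = -1356.6032 N (compression)
  F[2-3] = +1211.5126 N (tension)
  F[2-4] = +674.0136 N (tension)
  F[3-4] = -1276.8455 N (compression)
  Rx@0 = -1971.7200 N
  Ry@0 = +1450.5761 N
  Ry@4 = +1084.4539 N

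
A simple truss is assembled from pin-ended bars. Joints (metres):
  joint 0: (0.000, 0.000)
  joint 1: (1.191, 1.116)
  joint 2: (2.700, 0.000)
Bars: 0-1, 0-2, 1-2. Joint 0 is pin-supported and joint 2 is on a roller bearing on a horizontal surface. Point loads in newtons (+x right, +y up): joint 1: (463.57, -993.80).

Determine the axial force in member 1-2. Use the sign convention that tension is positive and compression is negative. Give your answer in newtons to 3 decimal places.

N=3 nodes, M=3 members, R=3 reactions → 2N=6, M+R=6
member 0 (0-1): L=1.6322, (cx,cy)=(0.7297,0.6838)
member 1 (0-2): L=2.7000, (cx,cy)=(1.0000,0.0000)
member 2 (1-2): L=1.8768, (cx,cy)=(0.8040,-0.5946)
solve A·x = −loads:
  F[0-1] = -532.0815 N (compression)
  F[0-2] = +851.8348 N (tension)
  F[1-2] = -1059.4828 N (compression)
  Rx@0 = -463.5700 N
  Ry@0 = +363.8148 N
  Ry@2 = +629.9852 N

-1059.483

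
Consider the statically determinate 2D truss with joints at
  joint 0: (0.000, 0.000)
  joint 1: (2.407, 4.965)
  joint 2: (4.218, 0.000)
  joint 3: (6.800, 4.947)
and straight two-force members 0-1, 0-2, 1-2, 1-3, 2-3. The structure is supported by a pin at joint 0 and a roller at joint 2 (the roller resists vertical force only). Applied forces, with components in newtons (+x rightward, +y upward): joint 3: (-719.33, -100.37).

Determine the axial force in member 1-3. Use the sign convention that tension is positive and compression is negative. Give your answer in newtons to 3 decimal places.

-665.526

N=4 nodes, M=5 members, R=3 reactions → 2N=8, M+R=8
member 0 (0-1): L=5.5177, (cx,cy)=(0.4362,0.8998)
member 1 (0-2): L=4.2180, (cx,cy)=(1.0000,0.0000)
member 2 (1-2): L=5.2850, (cx,cy)=(0.3427,-0.9395)
member 3 (1-3): L=4.3930, (cx,cy)=(1.0000,-0.0041)
member 4 (2-3): L=5.5803, (cx,cy)=(0.4627,0.8865)
solve A·x = −loads:
  F[0-1] = -869.2852 N (compression)
  F[0-2] = -340.1187 N (compression)
  F[1-2] = +835.5250 N (tension)
  F[1-3] = -665.5260 N (compression)
  F[2-3] = -116.2947 N (compression)
  Rx@0 = +719.3300 N
  Ry@0 = +782.2120 N
  Ry@2 = -681.8420 N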